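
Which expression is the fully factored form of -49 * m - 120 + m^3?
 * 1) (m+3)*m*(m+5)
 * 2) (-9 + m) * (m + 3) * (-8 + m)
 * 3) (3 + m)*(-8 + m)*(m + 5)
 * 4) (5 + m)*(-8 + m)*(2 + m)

We need to factor -49 * m - 120 + m^3.
The factored form is (3 + m)*(-8 + m)*(m + 5).
3) (3 + m)*(-8 + m)*(m + 5)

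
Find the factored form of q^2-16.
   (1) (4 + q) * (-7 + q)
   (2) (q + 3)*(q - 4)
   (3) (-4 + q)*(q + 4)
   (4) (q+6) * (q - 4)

We need to factor q^2-16.
The factored form is (-4 + q)*(q + 4).
3) (-4 + q)*(q + 4)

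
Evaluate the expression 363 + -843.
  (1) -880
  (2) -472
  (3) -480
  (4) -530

363 + -843 = -480
3) -480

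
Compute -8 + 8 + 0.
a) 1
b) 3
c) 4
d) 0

First: -8 + 8 = 0
Then: 0 + 0 = 0
d) 0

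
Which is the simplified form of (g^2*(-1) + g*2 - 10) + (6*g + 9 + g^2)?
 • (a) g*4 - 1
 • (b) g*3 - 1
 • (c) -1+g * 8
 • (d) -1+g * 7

Adding the polynomials and combining like terms:
(g^2*(-1) + g*2 - 10) + (6*g + 9 + g^2)
= -1+g * 8
c) -1+g * 8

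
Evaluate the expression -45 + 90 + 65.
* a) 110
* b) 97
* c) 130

First: -45 + 90 = 45
Then: 45 + 65 = 110
a) 110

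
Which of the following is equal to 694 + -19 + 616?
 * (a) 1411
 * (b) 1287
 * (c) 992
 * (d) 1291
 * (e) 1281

First: 694 + -19 = 675
Then: 675 + 616 = 1291
d) 1291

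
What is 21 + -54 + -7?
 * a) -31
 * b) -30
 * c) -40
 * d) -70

First: 21 + -54 = -33
Then: -33 + -7 = -40
c) -40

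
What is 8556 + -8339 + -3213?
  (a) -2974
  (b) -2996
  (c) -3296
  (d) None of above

First: 8556 + -8339 = 217
Then: 217 + -3213 = -2996
b) -2996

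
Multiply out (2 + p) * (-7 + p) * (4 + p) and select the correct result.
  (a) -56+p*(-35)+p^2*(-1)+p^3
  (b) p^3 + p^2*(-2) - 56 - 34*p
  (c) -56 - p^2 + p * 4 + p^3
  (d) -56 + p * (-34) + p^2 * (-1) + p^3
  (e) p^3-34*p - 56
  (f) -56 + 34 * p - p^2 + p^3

Expanding (2 + p) * (-7 + p) * (4 + p):
= -56 + p * (-34) + p^2 * (-1) + p^3
d) -56 + p * (-34) + p^2 * (-1) + p^3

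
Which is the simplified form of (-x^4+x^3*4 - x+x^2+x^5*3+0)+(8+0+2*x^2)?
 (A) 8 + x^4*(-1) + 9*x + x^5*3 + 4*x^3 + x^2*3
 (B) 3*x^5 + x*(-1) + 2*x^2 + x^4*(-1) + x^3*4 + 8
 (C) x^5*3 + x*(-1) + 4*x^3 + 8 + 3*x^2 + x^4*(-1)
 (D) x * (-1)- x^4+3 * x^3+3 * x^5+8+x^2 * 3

Adding the polynomials and combining like terms:
(-x^4 + x^3*4 - x + x^2 + x^5*3 + 0) + (8 + 0 + 2*x^2)
= x^5*3 + x*(-1) + 4*x^3 + 8 + 3*x^2 + x^4*(-1)
C) x^5*3 + x*(-1) + 4*x^3 + 8 + 3*x^2 + x^4*(-1)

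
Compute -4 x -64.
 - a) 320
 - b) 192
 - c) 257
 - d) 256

-4 * -64 = 256
d) 256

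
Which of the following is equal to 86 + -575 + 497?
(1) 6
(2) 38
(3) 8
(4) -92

First: 86 + -575 = -489
Then: -489 + 497 = 8
3) 8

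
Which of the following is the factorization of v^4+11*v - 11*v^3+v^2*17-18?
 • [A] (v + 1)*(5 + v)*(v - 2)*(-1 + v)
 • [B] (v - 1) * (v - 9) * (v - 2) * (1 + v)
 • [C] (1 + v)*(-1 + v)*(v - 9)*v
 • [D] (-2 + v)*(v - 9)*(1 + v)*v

We need to factor v^4+11*v - 11*v^3+v^2*17-18.
The factored form is (v - 1) * (v - 9) * (v - 2) * (1 + v).
B) (v - 1) * (v - 9) * (v - 2) * (1 + v)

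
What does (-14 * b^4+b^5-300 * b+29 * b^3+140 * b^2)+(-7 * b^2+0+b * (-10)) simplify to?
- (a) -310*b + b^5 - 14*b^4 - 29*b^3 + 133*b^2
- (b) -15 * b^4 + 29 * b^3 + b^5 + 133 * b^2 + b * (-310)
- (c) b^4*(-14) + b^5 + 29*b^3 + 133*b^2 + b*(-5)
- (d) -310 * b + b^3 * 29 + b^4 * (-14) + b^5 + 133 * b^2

Adding the polynomials and combining like terms:
(-14*b^4 + b^5 - 300*b + 29*b^3 + 140*b^2) + (-7*b^2 + 0 + b*(-10))
= -310 * b + b^3 * 29 + b^4 * (-14) + b^5 + 133 * b^2
d) -310 * b + b^3 * 29 + b^4 * (-14) + b^5 + 133 * b^2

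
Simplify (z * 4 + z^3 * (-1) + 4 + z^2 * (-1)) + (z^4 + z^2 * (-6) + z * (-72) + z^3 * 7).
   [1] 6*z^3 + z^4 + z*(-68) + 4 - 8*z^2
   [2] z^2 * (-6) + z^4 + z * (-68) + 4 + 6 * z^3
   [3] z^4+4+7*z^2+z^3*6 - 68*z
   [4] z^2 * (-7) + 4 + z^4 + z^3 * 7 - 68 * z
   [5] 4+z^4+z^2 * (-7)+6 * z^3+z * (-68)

Adding the polynomials and combining like terms:
(z*4 + z^3*(-1) + 4 + z^2*(-1)) + (z^4 + z^2*(-6) + z*(-72) + z^3*7)
= 4+z^4+z^2 * (-7)+6 * z^3+z * (-68)
5) 4+z^4+z^2 * (-7)+6 * z^3+z * (-68)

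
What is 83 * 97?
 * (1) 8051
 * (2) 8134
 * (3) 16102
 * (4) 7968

83 * 97 = 8051
1) 8051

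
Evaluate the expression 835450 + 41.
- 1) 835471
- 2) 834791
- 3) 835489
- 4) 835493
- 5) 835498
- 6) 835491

835450 + 41 = 835491
6) 835491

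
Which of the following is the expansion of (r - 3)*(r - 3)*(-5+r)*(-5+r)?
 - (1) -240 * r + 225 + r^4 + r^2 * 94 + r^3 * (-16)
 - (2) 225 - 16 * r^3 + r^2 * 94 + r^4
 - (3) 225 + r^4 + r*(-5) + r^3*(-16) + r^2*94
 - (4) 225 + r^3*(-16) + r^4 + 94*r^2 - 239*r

Expanding (r - 3)*(r - 3)*(-5+r)*(-5+r):
= -240 * r + 225 + r^4 + r^2 * 94 + r^3 * (-16)
1) -240 * r + 225 + r^4 + r^2 * 94 + r^3 * (-16)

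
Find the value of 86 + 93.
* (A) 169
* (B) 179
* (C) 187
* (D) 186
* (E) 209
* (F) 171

86 + 93 = 179
B) 179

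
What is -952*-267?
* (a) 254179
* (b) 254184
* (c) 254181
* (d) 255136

-952 * -267 = 254184
b) 254184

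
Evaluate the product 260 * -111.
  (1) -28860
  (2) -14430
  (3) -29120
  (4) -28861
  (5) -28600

260 * -111 = -28860
1) -28860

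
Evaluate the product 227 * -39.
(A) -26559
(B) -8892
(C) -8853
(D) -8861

227 * -39 = -8853
C) -8853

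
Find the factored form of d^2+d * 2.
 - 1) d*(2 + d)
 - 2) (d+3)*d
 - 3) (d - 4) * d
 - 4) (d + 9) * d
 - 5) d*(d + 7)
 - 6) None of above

We need to factor d^2+d * 2.
The factored form is d*(2 + d).
1) d*(2 + d)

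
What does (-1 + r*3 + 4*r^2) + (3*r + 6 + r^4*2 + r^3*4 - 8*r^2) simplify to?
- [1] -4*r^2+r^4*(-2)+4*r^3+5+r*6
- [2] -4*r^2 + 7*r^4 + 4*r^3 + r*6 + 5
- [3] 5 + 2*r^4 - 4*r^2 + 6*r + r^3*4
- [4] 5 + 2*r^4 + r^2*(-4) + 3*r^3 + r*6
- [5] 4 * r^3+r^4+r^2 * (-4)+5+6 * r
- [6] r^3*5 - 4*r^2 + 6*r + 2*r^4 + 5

Adding the polynomials and combining like terms:
(-1 + r*3 + 4*r^2) + (3*r + 6 + r^4*2 + r^3*4 - 8*r^2)
= 5 + 2*r^4 - 4*r^2 + 6*r + r^3*4
3) 5 + 2*r^4 - 4*r^2 + 6*r + r^3*4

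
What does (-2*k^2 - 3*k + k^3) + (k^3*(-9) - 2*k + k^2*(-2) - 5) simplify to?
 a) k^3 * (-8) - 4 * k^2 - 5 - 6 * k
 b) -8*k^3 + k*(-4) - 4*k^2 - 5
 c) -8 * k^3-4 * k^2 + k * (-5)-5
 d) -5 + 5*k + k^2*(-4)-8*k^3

Adding the polynomials and combining like terms:
(-2*k^2 - 3*k + k^3) + (k^3*(-9) - 2*k + k^2*(-2) - 5)
= -8 * k^3-4 * k^2 + k * (-5)-5
c) -8 * k^3-4 * k^2 + k * (-5)-5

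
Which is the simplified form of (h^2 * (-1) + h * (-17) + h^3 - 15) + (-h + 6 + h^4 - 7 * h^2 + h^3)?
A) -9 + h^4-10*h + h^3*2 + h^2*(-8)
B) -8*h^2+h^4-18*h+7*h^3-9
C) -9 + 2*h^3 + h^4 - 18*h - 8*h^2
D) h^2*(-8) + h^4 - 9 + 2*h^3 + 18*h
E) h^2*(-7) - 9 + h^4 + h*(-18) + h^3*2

Adding the polynomials and combining like terms:
(h^2*(-1) + h*(-17) + h^3 - 15) + (-h + 6 + h^4 - 7*h^2 + h^3)
= -9 + 2*h^3 + h^4 - 18*h - 8*h^2
C) -9 + 2*h^3 + h^4 - 18*h - 8*h^2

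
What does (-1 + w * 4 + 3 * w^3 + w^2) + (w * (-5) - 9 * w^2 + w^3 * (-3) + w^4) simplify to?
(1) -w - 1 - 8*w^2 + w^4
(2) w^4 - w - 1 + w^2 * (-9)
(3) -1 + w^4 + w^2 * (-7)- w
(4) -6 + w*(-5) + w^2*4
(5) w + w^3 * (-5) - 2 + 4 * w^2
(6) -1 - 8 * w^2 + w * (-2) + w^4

Adding the polynomials and combining like terms:
(-1 + w*4 + 3*w^3 + w^2) + (w*(-5) - 9*w^2 + w^3*(-3) + w^4)
= -w - 1 - 8*w^2 + w^4
1) -w - 1 - 8*w^2 + w^4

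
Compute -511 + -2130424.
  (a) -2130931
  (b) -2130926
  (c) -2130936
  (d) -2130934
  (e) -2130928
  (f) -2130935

-511 + -2130424 = -2130935
f) -2130935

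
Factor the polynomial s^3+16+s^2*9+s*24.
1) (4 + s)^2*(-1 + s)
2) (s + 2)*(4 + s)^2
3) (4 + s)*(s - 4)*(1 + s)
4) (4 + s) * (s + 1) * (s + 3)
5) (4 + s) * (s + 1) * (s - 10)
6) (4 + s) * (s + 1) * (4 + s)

We need to factor s^3+16+s^2*9+s*24.
The factored form is (4 + s) * (s + 1) * (4 + s).
6) (4 + s) * (s + 1) * (4 + s)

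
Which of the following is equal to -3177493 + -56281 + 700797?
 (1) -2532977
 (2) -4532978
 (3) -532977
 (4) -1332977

First: -3177493 + -56281 = -3233774
Then: -3233774 + 700797 = -2532977
1) -2532977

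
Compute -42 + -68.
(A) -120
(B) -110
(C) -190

-42 + -68 = -110
B) -110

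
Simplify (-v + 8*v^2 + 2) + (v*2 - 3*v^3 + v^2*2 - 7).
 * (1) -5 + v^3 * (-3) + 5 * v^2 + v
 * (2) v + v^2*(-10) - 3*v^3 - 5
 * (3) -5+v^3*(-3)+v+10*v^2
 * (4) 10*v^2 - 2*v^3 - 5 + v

Adding the polynomials and combining like terms:
(-v + 8*v^2 + 2) + (v*2 - 3*v^3 + v^2*2 - 7)
= -5+v^3*(-3)+v+10*v^2
3) -5+v^3*(-3)+v+10*v^2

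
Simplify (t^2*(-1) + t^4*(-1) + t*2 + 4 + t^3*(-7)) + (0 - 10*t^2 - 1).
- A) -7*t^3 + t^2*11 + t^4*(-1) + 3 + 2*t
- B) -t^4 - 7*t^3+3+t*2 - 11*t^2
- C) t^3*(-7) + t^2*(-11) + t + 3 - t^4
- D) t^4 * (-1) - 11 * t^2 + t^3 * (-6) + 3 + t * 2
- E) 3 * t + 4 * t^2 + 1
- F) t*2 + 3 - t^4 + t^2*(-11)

Adding the polynomials and combining like terms:
(t^2*(-1) + t^4*(-1) + t*2 + 4 + t^3*(-7)) + (0 - 10*t^2 - 1)
= -t^4 - 7*t^3+3+t*2 - 11*t^2
B) -t^4 - 7*t^3+3+t*2 - 11*t^2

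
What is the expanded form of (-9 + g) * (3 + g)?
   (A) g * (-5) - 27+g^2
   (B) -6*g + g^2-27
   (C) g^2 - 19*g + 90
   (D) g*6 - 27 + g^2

Expanding (-9 + g) * (3 + g):
= -6*g + g^2-27
B) -6*g + g^2-27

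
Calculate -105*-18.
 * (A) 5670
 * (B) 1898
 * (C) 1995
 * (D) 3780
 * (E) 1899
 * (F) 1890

-105 * -18 = 1890
F) 1890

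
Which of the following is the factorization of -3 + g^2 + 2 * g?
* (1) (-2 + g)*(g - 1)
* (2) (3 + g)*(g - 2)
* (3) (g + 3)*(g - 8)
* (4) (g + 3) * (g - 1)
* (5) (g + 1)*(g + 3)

We need to factor -3 + g^2 + 2 * g.
The factored form is (g + 3) * (g - 1).
4) (g + 3) * (g - 1)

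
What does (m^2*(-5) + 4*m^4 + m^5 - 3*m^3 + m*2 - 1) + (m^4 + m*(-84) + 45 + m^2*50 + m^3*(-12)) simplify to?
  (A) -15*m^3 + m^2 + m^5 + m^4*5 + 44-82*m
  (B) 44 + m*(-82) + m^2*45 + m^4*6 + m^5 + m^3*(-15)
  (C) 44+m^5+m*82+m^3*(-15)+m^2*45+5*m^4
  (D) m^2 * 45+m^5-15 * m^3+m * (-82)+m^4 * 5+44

Adding the polynomials and combining like terms:
(m^2*(-5) + 4*m^4 + m^5 - 3*m^3 + m*2 - 1) + (m^4 + m*(-84) + 45 + m^2*50 + m^3*(-12))
= m^2 * 45+m^5-15 * m^3+m * (-82)+m^4 * 5+44
D) m^2 * 45+m^5-15 * m^3+m * (-82)+m^4 * 5+44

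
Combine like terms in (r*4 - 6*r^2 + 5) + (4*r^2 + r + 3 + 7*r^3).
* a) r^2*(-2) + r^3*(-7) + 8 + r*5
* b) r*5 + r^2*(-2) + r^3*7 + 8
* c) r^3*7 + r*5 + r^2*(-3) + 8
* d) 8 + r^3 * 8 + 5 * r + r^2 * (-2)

Adding the polynomials and combining like terms:
(r*4 - 6*r^2 + 5) + (4*r^2 + r + 3 + 7*r^3)
= r*5 + r^2*(-2) + r^3*7 + 8
b) r*5 + r^2*(-2) + r^3*7 + 8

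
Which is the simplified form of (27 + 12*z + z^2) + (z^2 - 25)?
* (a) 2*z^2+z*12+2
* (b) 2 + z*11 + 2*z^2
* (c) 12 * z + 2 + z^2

Adding the polynomials and combining like terms:
(27 + 12*z + z^2) + (z^2 - 25)
= 2*z^2+z*12+2
a) 2*z^2+z*12+2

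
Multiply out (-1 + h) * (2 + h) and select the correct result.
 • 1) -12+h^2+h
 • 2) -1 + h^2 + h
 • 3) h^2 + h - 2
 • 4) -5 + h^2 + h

Expanding (-1 + h) * (2 + h):
= h^2 + h - 2
3) h^2 + h - 2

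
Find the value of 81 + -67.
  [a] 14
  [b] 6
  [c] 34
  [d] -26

81 + -67 = 14
a) 14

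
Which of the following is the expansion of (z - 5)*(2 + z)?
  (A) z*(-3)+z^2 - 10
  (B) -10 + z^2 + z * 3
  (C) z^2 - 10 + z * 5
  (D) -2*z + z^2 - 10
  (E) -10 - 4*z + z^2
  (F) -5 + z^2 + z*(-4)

Expanding (z - 5)*(2 + z):
= z*(-3)+z^2 - 10
A) z*(-3)+z^2 - 10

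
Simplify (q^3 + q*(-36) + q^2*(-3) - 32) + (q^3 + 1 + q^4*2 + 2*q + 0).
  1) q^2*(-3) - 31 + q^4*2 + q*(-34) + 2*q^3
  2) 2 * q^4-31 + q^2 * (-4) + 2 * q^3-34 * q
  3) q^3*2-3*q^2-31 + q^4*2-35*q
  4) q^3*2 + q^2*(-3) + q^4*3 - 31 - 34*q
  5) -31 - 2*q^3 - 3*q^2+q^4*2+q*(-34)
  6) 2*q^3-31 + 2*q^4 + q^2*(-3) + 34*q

Adding the polynomials and combining like terms:
(q^3 + q*(-36) + q^2*(-3) - 32) + (q^3 + 1 + q^4*2 + 2*q + 0)
= q^2*(-3) - 31 + q^4*2 + q*(-34) + 2*q^3
1) q^2*(-3) - 31 + q^4*2 + q*(-34) + 2*q^3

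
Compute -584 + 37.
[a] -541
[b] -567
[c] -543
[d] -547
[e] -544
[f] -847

-584 + 37 = -547
d) -547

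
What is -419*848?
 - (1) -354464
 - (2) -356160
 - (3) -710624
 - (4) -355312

-419 * 848 = -355312
4) -355312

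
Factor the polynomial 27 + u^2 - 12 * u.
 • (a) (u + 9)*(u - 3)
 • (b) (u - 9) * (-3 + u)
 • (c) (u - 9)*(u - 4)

We need to factor 27 + u^2 - 12 * u.
The factored form is (u - 9) * (-3 + u).
b) (u - 9) * (-3 + u)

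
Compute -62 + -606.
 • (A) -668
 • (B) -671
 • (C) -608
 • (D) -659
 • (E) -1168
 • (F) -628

-62 + -606 = -668
A) -668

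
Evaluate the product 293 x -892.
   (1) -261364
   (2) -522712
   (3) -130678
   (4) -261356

293 * -892 = -261356
4) -261356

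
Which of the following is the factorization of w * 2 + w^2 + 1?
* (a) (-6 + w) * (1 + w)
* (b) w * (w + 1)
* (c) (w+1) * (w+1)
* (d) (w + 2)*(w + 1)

We need to factor w * 2 + w^2 + 1.
The factored form is (w+1) * (w+1).
c) (w+1) * (w+1)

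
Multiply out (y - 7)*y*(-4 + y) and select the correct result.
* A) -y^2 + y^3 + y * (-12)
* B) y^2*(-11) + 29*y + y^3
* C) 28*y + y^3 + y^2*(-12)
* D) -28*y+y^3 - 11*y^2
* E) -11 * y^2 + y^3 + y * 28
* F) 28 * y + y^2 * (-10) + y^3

Expanding (y - 7)*y*(-4 + y):
= -11 * y^2 + y^3 + y * 28
E) -11 * y^2 + y^3 + y * 28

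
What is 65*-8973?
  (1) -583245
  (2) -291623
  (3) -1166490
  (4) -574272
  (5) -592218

65 * -8973 = -583245
1) -583245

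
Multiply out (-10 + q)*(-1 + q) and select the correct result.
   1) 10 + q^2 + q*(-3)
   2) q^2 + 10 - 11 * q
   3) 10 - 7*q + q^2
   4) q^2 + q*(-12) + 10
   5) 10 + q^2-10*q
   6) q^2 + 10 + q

Expanding (-10 + q)*(-1 + q):
= q^2 + 10 - 11 * q
2) q^2 + 10 - 11 * q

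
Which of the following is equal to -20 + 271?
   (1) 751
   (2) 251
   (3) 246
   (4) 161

-20 + 271 = 251
2) 251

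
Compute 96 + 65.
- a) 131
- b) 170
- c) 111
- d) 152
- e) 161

96 + 65 = 161
e) 161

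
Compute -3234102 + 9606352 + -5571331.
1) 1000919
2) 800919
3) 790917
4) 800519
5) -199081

First: -3234102 + 9606352 = 6372250
Then: 6372250 + -5571331 = 800919
2) 800919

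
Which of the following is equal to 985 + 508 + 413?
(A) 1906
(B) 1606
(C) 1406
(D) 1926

First: 985 + 508 = 1493
Then: 1493 + 413 = 1906
A) 1906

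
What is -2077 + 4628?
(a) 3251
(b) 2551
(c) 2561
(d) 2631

-2077 + 4628 = 2551
b) 2551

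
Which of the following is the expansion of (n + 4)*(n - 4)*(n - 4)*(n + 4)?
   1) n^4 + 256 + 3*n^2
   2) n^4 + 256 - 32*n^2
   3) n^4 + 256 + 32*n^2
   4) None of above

Expanding (n + 4)*(n - 4)*(n - 4)*(n + 4):
= n^4 + 256 - 32*n^2
2) n^4 + 256 - 32*n^2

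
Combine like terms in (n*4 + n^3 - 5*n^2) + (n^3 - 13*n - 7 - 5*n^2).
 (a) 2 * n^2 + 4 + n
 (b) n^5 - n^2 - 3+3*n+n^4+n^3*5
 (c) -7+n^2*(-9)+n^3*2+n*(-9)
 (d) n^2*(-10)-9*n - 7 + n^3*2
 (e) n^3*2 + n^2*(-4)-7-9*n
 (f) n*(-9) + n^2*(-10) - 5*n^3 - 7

Adding the polynomials and combining like terms:
(n*4 + n^3 - 5*n^2) + (n^3 - 13*n - 7 - 5*n^2)
= n^2*(-10)-9*n - 7 + n^3*2
d) n^2*(-10)-9*n - 7 + n^3*2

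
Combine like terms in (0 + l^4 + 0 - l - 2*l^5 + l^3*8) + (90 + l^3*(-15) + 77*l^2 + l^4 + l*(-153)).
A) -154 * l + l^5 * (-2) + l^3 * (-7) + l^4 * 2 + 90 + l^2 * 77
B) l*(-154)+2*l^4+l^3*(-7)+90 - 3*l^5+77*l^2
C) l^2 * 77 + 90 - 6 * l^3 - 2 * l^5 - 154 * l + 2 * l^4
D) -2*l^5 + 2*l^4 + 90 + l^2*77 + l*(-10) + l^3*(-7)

Adding the polynomials and combining like terms:
(0 + l^4 + 0 - l - 2*l^5 + l^3*8) + (90 + l^3*(-15) + 77*l^2 + l^4 + l*(-153))
= -154 * l + l^5 * (-2) + l^3 * (-7) + l^4 * 2 + 90 + l^2 * 77
A) -154 * l + l^5 * (-2) + l^3 * (-7) + l^4 * 2 + 90 + l^2 * 77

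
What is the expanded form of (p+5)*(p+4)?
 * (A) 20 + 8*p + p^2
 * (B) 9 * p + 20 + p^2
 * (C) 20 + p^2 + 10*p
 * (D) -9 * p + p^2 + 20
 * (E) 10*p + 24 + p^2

Expanding (p+5)*(p+4):
= 9 * p + 20 + p^2
B) 9 * p + 20 + p^2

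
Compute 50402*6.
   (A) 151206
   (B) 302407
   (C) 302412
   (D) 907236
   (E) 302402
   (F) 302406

50402 * 6 = 302412
C) 302412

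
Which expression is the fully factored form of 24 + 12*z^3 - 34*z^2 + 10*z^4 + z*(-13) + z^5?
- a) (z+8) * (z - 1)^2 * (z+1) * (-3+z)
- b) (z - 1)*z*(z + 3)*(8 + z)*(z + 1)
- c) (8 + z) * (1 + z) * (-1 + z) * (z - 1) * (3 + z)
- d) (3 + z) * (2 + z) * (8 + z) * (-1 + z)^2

We need to factor 24 + 12*z^3 - 34*z^2 + 10*z^4 + z*(-13) + z^5.
The factored form is (8 + z) * (1 + z) * (-1 + z) * (z - 1) * (3 + z).
c) (8 + z) * (1 + z) * (-1 + z) * (z - 1) * (3 + z)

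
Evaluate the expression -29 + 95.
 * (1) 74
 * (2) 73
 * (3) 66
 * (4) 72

-29 + 95 = 66
3) 66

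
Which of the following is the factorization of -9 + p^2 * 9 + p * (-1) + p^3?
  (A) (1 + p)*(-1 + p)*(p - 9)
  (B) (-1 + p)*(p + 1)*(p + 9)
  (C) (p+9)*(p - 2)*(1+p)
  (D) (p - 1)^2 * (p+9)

We need to factor -9 + p^2 * 9 + p * (-1) + p^3.
The factored form is (-1 + p)*(p + 1)*(p + 9).
B) (-1 + p)*(p + 1)*(p + 9)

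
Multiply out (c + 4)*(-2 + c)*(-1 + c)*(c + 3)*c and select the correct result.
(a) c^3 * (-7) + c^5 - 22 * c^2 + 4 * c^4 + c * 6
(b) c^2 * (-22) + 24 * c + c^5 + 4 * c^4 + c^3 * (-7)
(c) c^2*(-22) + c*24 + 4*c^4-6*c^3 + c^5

Expanding (c + 4)*(-2 + c)*(-1 + c)*(c + 3)*c:
= c^2 * (-22) + 24 * c + c^5 + 4 * c^4 + c^3 * (-7)
b) c^2 * (-22) + 24 * c + c^5 + 4 * c^4 + c^3 * (-7)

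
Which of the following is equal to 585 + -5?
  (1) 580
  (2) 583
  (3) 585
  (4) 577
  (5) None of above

585 + -5 = 580
1) 580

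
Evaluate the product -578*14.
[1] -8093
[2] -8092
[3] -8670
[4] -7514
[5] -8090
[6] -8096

-578 * 14 = -8092
2) -8092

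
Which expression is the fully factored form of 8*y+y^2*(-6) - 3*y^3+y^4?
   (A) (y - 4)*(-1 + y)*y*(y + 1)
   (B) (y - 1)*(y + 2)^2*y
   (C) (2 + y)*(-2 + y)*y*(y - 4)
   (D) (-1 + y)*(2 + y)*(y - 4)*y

We need to factor 8*y+y^2*(-6) - 3*y^3+y^4.
The factored form is (-1 + y)*(2 + y)*(y - 4)*y.
D) (-1 + y)*(2 + y)*(y - 4)*y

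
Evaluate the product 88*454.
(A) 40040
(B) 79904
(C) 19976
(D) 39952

88 * 454 = 39952
D) 39952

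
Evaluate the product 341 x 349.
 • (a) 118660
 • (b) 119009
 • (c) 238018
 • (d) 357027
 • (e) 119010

341 * 349 = 119009
b) 119009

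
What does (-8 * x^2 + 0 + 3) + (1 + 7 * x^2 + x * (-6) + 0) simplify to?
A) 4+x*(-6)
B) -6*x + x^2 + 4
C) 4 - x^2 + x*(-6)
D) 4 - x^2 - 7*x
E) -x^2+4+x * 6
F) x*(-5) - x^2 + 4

Adding the polynomials and combining like terms:
(-8*x^2 + 0 + 3) + (1 + 7*x^2 + x*(-6) + 0)
= 4 - x^2 + x*(-6)
C) 4 - x^2 + x*(-6)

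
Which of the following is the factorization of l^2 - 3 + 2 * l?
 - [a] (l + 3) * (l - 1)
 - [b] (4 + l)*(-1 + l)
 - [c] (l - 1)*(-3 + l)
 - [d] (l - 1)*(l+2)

We need to factor l^2 - 3 + 2 * l.
The factored form is (l + 3) * (l - 1).
a) (l + 3) * (l - 1)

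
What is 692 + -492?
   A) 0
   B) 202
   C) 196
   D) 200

692 + -492 = 200
D) 200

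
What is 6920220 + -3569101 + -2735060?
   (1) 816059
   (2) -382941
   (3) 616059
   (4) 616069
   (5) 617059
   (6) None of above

First: 6920220 + -3569101 = 3351119
Then: 3351119 + -2735060 = 616059
3) 616059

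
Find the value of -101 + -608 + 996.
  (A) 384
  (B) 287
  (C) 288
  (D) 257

First: -101 + -608 = -709
Then: -709 + 996 = 287
B) 287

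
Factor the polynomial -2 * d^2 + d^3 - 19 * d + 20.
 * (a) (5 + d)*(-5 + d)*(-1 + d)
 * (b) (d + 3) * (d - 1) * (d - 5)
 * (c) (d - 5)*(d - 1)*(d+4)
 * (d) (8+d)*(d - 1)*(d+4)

We need to factor -2 * d^2 + d^3 - 19 * d + 20.
The factored form is (d - 5)*(d - 1)*(d+4).
c) (d - 5)*(d - 1)*(d+4)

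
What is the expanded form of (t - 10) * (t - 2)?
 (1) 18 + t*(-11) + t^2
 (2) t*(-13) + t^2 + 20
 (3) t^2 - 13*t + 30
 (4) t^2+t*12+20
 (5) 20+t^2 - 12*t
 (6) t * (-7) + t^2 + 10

Expanding (t - 10) * (t - 2):
= 20+t^2 - 12*t
5) 20+t^2 - 12*t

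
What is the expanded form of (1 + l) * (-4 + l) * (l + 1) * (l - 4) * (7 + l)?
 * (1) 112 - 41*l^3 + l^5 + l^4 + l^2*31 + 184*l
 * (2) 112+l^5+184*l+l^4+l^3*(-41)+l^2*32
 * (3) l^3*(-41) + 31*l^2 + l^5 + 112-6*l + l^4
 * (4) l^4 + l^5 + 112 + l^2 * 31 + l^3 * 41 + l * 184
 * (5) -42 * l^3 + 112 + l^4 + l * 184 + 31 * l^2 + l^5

Expanding (1 + l) * (-4 + l) * (l + 1) * (l - 4) * (7 + l):
= 112 - 41*l^3 + l^5 + l^4 + l^2*31 + 184*l
1) 112 - 41*l^3 + l^5 + l^4 + l^2*31 + 184*l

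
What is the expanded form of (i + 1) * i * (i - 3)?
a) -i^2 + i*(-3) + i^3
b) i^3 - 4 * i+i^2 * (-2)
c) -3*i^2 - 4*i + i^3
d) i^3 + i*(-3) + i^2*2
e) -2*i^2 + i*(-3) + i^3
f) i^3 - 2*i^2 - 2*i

Expanding (i + 1) * i * (i - 3):
= -2*i^2 + i*(-3) + i^3
e) -2*i^2 + i*(-3) + i^3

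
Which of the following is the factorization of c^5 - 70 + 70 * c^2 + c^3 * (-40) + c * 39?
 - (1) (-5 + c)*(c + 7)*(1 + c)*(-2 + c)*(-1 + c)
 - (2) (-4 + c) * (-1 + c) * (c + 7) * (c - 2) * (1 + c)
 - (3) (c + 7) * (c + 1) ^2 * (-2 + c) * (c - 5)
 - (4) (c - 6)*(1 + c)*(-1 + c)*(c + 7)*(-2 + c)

We need to factor c^5 - 70 + 70 * c^2 + c^3 * (-40) + c * 39.
The factored form is (-5 + c)*(c + 7)*(1 + c)*(-2 + c)*(-1 + c).
1) (-5 + c)*(c + 7)*(1 + c)*(-2 + c)*(-1 + c)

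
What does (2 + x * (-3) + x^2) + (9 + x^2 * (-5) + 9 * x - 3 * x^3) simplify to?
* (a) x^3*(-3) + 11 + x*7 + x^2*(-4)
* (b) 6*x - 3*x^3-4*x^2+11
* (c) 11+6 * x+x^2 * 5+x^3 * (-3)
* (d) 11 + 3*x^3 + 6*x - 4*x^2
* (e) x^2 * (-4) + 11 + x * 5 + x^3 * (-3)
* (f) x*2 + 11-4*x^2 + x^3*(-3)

Adding the polynomials and combining like terms:
(2 + x*(-3) + x^2) + (9 + x^2*(-5) + 9*x - 3*x^3)
= 6*x - 3*x^3-4*x^2+11
b) 6*x - 3*x^3-4*x^2+11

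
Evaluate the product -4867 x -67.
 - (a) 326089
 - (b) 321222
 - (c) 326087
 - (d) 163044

-4867 * -67 = 326089
a) 326089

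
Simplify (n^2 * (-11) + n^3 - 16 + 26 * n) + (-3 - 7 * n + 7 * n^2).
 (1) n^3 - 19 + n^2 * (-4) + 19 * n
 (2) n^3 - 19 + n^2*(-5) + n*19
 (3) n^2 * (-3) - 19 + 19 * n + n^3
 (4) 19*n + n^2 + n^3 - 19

Adding the polynomials and combining like terms:
(n^2*(-11) + n^3 - 16 + 26*n) + (-3 - 7*n + 7*n^2)
= n^3 - 19 + n^2 * (-4) + 19 * n
1) n^3 - 19 + n^2 * (-4) + 19 * n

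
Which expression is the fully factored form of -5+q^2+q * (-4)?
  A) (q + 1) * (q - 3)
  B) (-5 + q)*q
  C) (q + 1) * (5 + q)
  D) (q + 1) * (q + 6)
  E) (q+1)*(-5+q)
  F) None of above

We need to factor -5+q^2+q * (-4).
The factored form is (q+1)*(-5+q).
E) (q+1)*(-5+q)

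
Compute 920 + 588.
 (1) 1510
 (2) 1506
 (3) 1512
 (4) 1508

920 + 588 = 1508
4) 1508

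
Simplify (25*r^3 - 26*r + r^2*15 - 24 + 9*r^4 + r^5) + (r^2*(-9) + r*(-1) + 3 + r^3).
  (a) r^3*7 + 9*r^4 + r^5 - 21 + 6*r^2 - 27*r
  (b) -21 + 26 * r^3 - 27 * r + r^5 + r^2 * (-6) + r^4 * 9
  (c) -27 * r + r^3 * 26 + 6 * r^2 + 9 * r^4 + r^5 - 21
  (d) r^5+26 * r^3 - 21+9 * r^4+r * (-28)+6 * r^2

Adding the polynomials and combining like terms:
(25*r^3 - 26*r + r^2*15 - 24 + 9*r^4 + r^5) + (r^2*(-9) + r*(-1) + 3 + r^3)
= -27 * r + r^3 * 26 + 6 * r^2 + 9 * r^4 + r^5 - 21
c) -27 * r + r^3 * 26 + 6 * r^2 + 9 * r^4 + r^5 - 21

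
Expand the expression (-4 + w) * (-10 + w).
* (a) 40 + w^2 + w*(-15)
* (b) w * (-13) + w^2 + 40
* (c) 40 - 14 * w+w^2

Expanding (-4 + w) * (-10 + w):
= 40 - 14 * w+w^2
c) 40 - 14 * w+w^2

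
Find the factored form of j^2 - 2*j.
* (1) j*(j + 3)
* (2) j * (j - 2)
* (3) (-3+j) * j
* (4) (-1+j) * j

We need to factor j^2 - 2*j.
The factored form is j * (j - 2).
2) j * (j - 2)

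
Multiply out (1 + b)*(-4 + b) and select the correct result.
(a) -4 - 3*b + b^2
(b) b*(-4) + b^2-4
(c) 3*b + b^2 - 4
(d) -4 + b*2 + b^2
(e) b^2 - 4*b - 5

Expanding (1 + b)*(-4 + b):
= -4 - 3*b + b^2
a) -4 - 3*b + b^2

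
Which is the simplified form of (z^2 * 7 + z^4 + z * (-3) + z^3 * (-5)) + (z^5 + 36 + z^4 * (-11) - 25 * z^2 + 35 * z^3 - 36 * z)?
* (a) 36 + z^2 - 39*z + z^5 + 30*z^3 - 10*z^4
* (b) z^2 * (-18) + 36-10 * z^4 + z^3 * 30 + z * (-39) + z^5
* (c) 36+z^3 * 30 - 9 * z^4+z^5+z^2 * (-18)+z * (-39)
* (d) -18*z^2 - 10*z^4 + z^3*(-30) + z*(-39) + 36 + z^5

Adding the polynomials and combining like terms:
(z^2*7 + z^4 + z*(-3) + z^3*(-5)) + (z^5 + 36 + z^4*(-11) - 25*z^2 + 35*z^3 - 36*z)
= z^2 * (-18) + 36-10 * z^4 + z^3 * 30 + z * (-39) + z^5
b) z^2 * (-18) + 36-10 * z^4 + z^3 * 30 + z * (-39) + z^5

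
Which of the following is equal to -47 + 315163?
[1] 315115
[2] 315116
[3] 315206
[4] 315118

-47 + 315163 = 315116
2) 315116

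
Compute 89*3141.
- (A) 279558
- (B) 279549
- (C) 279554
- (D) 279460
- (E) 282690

89 * 3141 = 279549
B) 279549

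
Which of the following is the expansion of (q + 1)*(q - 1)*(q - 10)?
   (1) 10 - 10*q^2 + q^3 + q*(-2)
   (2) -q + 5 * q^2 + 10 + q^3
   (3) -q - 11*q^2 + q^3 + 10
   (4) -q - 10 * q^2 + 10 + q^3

Expanding (q + 1)*(q - 1)*(q - 10):
= -q - 10 * q^2 + 10 + q^3
4) -q - 10 * q^2 + 10 + q^3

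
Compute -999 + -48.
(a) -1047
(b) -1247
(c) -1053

-999 + -48 = -1047
a) -1047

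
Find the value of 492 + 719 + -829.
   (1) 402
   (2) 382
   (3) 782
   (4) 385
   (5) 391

First: 492 + 719 = 1211
Then: 1211 + -829 = 382
2) 382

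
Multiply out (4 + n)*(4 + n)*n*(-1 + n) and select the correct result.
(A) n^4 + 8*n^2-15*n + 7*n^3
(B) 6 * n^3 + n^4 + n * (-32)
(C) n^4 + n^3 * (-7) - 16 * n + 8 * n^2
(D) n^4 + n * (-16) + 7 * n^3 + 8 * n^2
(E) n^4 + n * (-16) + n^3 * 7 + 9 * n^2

Expanding (4 + n)*(4 + n)*n*(-1 + n):
= n^4 + n * (-16) + 7 * n^3 + 8 * n^2
D) n^4 + n * (-16) + 7 * n^3 + 8 * n^2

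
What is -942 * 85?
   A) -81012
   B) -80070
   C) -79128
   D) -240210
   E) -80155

-942 * 85 = -80070
B) -80070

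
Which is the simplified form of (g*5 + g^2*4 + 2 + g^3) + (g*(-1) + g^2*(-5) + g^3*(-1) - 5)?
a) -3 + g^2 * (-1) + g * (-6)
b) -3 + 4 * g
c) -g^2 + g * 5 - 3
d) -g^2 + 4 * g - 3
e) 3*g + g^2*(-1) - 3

Adding the polynomials and combining like terms:
(g*5 + g^2*4 + 2 + g^3) + (g*(-1) + g^2*(-5) + g^3*(-1) - 5)
= -g^2 + 4 * g - 3
d) -g^2 + 4 * g - 3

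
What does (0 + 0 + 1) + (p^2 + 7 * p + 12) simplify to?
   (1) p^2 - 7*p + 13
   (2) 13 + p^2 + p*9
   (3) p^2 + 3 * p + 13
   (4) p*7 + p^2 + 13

Adding the polynomials and combining like terms:
(0 + 0 + 1) + (p^2 + 7*p + 12)
= p*7 + p^2 + 13
4) p*7 + p^2 + 13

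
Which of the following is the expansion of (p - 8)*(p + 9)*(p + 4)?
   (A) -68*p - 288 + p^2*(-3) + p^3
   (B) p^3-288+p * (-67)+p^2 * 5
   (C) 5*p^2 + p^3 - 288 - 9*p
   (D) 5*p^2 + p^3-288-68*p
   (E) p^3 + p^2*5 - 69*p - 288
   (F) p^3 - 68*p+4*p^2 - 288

Expanding (p - 8)*(p + 9)*(p + 4):
= 5*p^2 + p^3-288-68*p
D) 5*p^2 + p^3-288-68*p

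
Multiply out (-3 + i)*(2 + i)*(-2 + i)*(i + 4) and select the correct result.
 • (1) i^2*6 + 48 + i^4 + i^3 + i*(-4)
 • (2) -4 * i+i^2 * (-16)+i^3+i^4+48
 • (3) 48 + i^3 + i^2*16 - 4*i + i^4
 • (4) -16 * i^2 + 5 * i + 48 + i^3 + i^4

Expanding (-3 + i)*(2 + i)*(-2 + i)*(i + 4):
= -4 * i+i^2 * (-16)+i^3+i^4+48
2) -4 * i+i^2 * (-16)+i^3+i^4+48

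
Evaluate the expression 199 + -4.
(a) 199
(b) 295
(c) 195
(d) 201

199 + -4 = 195
c) 195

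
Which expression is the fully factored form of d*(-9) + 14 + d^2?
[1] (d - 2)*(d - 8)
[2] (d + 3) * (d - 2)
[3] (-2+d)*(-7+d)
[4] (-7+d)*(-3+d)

We need to factor d*(-9) + 14 + d^2.
The factored form is (-2+d)*(-7+d).
3) (-2+d)*(-7+d)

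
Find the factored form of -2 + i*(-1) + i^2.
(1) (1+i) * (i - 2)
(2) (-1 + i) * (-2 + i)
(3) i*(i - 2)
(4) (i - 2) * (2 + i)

We need to factor -2 + i*(-1) + i^2.
The factored form is (1+i) * (i - 2).
1) (1+i) * (i - 2)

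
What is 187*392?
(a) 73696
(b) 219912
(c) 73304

187 * 392 = 73304
c) 73304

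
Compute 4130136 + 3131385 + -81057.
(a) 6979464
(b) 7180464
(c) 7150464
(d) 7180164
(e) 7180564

First: 4130136 + 3131385 = 7261521
Then: 7261521 + -81057 = 7180464
b) 7180464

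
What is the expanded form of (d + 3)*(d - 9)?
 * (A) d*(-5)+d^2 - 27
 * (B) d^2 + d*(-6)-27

Expanding (d + 3)*(d - 9):
= d^2 + d*(-6)-27
B) d^2 + d*(-6)-27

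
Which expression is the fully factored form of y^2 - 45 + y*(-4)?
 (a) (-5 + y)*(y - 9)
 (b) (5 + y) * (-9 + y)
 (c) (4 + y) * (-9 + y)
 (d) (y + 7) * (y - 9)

We need to factor y^2 - 45 + y*(-4).
The factored form is (5 + y) * (-9 + y).
b) (5 + y) * (-9 + y)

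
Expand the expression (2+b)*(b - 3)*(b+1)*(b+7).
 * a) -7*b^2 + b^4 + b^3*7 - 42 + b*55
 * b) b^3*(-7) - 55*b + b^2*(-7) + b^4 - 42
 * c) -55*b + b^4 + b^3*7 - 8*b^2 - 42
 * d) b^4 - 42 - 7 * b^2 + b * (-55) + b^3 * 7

Expanding (2+b)*(b - 3)*(b+1)*(b+7):
= b^4 - 42 - 7 * b^2 + b * (-55) + b^3 * 7
d) b^4 - 42 - 7 * b^2 + b * (-55) + b^3 * 7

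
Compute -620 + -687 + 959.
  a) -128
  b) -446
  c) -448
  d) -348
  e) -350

First: -620 + -687 = -1307
Then: -1307 + 959 = -348
d) -348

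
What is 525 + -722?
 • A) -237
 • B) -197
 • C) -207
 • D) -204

525 + -722 = -197
B) -197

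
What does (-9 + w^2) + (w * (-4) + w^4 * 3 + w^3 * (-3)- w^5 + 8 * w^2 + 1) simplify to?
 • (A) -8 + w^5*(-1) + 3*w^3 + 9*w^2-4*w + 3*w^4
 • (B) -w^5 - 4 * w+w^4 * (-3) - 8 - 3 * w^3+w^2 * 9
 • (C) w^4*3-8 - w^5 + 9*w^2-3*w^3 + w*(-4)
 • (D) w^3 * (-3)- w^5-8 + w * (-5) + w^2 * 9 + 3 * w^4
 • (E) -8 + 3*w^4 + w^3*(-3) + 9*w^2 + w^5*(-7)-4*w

Adding the polynomials and combining like terms:
(-9 + w^2) + (w*(-4) + w^4*3 + w^3*(-3) - w^5 + 8*w^2 + 1)
= w^4*3-8 - w^5 + 9*w^2-3*w^3 + w*(-4)
C) w^4*3-8 - w^5 + 9*w^2-3*w^3 + w*(-4)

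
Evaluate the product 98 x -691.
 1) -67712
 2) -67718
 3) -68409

98 * -691 = -67718
2) -67718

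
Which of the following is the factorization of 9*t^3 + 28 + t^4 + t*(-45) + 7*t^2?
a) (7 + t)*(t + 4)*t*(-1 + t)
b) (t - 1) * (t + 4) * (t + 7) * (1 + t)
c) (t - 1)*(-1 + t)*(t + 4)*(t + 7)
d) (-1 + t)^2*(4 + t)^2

We need to factor 9*t^3 + 28 + t^4 + t*(-45) + 7*t^2.
The factored form is (t - 1)*(-1 + t)*(t + 4)*(t + 7).
c) (t - 1)*(-1 + t)*(t + 4)*(t + 7)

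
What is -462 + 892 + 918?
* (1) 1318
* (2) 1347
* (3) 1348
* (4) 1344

First: -462 + 892 = 430
Then: 430 + 918 = 1348
3) 1348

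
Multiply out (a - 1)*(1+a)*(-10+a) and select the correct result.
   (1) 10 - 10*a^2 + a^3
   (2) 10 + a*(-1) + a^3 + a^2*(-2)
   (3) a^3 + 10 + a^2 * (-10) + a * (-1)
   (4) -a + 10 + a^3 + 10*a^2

Expanding (a - 1)*(1+a)*(-10+a):
= a^3 + 10 + a^2 * (-10) + a * (-1)
3) a^3 + 10 + a^2 * (-10) + a * (-1)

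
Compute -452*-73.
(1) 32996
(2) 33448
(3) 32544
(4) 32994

-452 * -73 = 32996
1) 32996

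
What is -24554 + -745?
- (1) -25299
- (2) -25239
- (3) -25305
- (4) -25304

-24554 + -745 = -25299
1) -25299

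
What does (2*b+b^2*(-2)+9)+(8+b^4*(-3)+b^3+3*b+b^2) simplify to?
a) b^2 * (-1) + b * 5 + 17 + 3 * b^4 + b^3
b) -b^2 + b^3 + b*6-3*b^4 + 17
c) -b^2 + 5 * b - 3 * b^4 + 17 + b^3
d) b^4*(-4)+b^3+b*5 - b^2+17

Adding the polynomials and combining like terms:
(2*b + b^2*(-2) + 9) + (8 + b^4*(-3) + b^3 + 3*b + b^2)
= -b^2 + 5 * b - 3 * b^4 + 17 + b^3
c) -b^2 + 5 * b - 3 * b^4 + 17 + b^3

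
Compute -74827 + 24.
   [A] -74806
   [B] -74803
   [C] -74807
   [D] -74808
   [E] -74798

-74827 + 24 = -74803
B) -74803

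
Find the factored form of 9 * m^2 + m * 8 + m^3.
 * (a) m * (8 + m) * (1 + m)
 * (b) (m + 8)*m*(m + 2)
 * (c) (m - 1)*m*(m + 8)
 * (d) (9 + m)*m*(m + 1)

We need to factor 9 * m^2 + m * 8 + m^3.
The factored form is m * (8 + m) * (1 + m).
a) m * (8 + m) * (1 + m)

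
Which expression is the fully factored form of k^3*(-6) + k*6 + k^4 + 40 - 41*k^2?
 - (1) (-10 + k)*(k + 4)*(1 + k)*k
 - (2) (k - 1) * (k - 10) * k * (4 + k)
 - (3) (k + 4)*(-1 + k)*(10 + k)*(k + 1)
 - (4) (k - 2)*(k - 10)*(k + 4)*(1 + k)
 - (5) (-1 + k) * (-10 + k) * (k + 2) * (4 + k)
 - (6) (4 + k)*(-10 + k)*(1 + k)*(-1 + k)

We need to factor k^3*(-6) + k*6 + k^4 + 40 - 41*k^2.
The factored form is (4 + k)*(-10 + k)*(1 + k)*(-1 + k).
6) (4 + k)*(-10 + k)*(1 + k)*(-1 + k)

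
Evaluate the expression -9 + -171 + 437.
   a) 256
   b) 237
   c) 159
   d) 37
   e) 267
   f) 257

First: -9 + -171 = -180
Then: -180 + 437 = 257
f) 257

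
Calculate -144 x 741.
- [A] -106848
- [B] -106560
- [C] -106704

-144 * 741 = -106704
C) -106704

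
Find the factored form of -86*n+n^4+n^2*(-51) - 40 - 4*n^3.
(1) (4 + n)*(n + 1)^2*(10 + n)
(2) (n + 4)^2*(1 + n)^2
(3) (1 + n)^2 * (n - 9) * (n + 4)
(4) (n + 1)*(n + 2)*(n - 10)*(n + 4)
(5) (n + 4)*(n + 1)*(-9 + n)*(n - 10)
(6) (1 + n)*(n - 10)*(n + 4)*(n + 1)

We need to factor -86*n+n^4+n^2*(-51) - 40 - 4*n^3.
The factored form is (1 + n)*(n - 10)*(n + 4)*(n + 1).
6) (1 + n)*(n - 10)*(n + 4)*(n + 1)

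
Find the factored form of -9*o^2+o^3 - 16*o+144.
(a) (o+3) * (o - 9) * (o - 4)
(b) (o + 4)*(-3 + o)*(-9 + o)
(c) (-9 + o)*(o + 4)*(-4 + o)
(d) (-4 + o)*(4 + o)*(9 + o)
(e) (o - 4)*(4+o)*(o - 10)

We need to factor -9*o^2+o^3 - 16*o+144.
The factored form is (-9 + o)*(o + 4)*(-4 + o).
c) (-9 + o)*(o + 4)*(-4 + o)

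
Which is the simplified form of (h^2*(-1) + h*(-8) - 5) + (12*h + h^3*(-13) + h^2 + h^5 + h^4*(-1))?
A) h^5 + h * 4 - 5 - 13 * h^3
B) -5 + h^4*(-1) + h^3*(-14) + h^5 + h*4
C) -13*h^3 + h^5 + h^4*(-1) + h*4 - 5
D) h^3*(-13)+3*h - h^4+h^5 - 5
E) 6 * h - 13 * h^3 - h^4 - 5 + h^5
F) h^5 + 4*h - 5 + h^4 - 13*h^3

Adding the polynomials and combining like terms:
(h^2*(-1) + h*(-8) - 5) + (12*h + h^3*(-13) + h^2 + h^5 + h^4*(-1))
= -13*h^3 + h^5 + h^4*(-1) + h*4 - 5
C) -13*h^3 + h^5 + h^4*(-1) + h*4 - 5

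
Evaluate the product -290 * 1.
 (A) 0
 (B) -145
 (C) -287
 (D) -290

-290 * 1 = -290
D) -290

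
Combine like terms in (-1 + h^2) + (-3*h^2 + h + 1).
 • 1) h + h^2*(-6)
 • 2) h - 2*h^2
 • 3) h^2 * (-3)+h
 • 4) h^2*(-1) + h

Adding the polynomials and combining like terms:
(-1 + h^2) + (-3*h^2 + h + 1)
= h - 2*h^2
2) h - 2*h^2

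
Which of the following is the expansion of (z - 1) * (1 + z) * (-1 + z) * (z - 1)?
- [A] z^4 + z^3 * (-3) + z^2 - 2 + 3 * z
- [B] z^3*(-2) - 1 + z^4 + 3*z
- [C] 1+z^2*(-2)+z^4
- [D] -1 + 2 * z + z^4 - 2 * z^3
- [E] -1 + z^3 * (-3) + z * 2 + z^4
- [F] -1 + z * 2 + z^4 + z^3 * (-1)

Expanding (z - 1) * (1 + z) * (-1 + z) * (z - 1):
= -1 + 2 * z + z^4 - 2 * z^3
D) -1 + 2 * z + z^4 - 2 * z^3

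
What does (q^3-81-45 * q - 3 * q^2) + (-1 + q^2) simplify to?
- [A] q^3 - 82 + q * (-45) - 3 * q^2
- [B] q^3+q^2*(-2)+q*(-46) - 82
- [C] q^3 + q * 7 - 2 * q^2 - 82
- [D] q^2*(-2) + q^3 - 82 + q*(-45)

Adding the polynomials and combining like terms:
(q^3 - 81 - 45*q - 3*q^2) + (-1 + q^2)
= q^2*(-2) + q^3 - 82 + q*(-45)
D) q^2*(-2) + q^3 - 82 + q*(-45)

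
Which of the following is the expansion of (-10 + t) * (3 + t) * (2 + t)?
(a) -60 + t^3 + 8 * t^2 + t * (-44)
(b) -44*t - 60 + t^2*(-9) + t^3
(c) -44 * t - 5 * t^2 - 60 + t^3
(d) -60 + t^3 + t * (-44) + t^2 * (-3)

Expanding (-10 + t) * (3 + t) * (2 + t):
= -44 * t - 5 * t^2 - 60 + t^3
c) -44 * t - 5 * t^2 - 60 + t^3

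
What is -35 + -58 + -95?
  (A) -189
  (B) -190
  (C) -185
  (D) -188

First: -35 + -58 = -93
Then: -93 + -95 = -188
D) -188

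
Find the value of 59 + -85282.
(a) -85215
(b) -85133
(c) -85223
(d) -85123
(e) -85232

59 + -85282 = -85223
c) -85223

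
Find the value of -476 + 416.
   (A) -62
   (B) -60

-476 + 416 = -60
B) -60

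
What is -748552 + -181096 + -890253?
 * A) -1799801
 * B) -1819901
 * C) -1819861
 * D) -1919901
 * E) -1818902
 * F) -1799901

First: -748552 + -181096 = -929648
Then: -929648 + -890253 = -1819901
B) -1819901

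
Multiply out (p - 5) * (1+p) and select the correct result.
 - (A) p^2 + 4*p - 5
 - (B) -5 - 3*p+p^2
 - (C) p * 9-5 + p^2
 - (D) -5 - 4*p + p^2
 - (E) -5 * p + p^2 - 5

Expanding (p - 5) * (1+p):
= -5 - 4*p + p^2
D) -5 - 4*p + p^2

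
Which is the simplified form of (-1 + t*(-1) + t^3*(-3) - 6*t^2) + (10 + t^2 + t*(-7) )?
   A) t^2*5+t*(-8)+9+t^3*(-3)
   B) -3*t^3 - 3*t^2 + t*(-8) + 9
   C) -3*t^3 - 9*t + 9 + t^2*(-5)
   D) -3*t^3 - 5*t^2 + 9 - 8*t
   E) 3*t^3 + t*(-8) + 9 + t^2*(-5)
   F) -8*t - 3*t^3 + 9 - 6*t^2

Adding the polynomials and combining like terms:
(-1 + t*(-1) + t^3*(-3) - 6*t^2) + (10 + t^2 + t*(-7))
= -3*t^3 - 5*t^2 + 9 - 8*t
D) -3*t^3 - 5*t^2 + 9 - 8*t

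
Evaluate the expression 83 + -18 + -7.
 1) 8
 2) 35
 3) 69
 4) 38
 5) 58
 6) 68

First: 83 + -18 = 65
Then: 65 + -7 = 58
5) 58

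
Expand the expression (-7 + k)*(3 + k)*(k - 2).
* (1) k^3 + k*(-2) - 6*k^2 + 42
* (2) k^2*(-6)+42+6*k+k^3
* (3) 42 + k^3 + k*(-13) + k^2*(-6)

Expanding (-7 + k)*(3 + k)*(k - 2):
= 42 + k^3 + k*(-13) + k^2*(-6)
3) 42 + k^3 + k*(-13) + k^2*(-6)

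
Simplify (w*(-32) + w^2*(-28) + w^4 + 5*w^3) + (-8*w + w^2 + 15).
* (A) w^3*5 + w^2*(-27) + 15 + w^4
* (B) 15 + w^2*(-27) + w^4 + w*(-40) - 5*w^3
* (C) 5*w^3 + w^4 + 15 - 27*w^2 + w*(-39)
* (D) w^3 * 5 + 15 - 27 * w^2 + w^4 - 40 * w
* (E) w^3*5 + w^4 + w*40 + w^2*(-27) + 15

Adding the polynomials and combining like terms:
(w*(-32) + w^2*(-28) + w^4 + 5*w^3) + (-8*w + w^2 + 15)
= w^3 * 5 + 15 - 27 * w^2 + w^4 - 40 * w
D) w^3 * 5 + 15 - 27 * w^2 + w^4 - 40 * w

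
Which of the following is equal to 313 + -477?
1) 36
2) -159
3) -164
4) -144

313 + -477 = -164
3) -164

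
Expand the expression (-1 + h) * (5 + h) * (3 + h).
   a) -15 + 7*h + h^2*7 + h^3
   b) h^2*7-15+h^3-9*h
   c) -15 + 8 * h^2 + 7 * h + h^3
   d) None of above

Expanding (-1 + h) * (5 + h) * (3 + h):
= -15 + 7*h + h^2*7 + h^3
a) -15 + 7*h + h^2*7 + h^3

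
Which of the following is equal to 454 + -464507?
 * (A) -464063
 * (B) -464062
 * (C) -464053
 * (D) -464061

454 + -464507 = -464053
C) -464053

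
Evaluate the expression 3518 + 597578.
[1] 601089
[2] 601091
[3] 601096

3518 + 597578 = 601096
3) 601096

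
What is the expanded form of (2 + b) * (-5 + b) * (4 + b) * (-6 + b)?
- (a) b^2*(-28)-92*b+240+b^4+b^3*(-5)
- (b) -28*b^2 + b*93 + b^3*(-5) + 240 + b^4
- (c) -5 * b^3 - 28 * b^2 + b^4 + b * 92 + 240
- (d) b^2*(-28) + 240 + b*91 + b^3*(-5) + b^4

Expanding (2 + b) * (-5 + b) * (4 + b) * (-6 + b):
= -5 * b^3 - 28 * b^2 + b^4 + b * 92 + 240
c) -5 * b^3 - 28 * b^2 + b^4 + b * 92 + 240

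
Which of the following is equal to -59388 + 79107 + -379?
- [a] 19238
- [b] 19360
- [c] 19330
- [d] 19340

First: -59388 + 79107 = 19719
Then: 19719 + -379 = 19340
d) 19340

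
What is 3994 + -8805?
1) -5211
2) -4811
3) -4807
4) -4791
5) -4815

3994 + -8805 = -4811
2) -4811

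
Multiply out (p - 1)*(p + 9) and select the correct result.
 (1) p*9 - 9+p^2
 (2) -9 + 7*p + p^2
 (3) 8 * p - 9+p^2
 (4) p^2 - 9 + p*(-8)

Expanding (p - 1)*(p + 9):
= 8 * p - 9+p^2
3) 8 * p - 9+p^2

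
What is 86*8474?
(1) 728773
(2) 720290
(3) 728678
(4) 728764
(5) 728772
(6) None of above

86 * 8474 = 728764
4) 728764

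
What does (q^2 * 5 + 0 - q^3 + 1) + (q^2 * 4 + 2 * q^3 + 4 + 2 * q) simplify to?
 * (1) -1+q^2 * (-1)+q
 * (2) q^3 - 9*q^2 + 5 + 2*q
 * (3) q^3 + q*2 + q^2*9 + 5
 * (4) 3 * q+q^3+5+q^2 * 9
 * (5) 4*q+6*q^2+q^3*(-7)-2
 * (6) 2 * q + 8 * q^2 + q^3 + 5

Adding the polynomials and combining like terms:
(q^2*5 + 0 - q^3 + 1) + (q^2*4 + 2*q^3 + 4 + 2*q)
= q^3 + q*2 + q^2*9 + 5
3) q^3 + q*2 + q^2*9 + 5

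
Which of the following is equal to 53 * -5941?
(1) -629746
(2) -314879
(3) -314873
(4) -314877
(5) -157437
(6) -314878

53 * -5941 = -314873
3) -314873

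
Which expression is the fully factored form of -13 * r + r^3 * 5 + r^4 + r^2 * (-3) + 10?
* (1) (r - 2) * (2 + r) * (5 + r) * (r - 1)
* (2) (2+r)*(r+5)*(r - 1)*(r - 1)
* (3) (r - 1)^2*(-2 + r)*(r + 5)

We need to factor -13 * r + r^3 * 5 + r^4 + r^2 * (-3) + 10.
The factored form is (2+r)*(r+5)*(r - 1)*(r - 1).
2) (2+r)*(r+5)*(r - 1)*(r - 1)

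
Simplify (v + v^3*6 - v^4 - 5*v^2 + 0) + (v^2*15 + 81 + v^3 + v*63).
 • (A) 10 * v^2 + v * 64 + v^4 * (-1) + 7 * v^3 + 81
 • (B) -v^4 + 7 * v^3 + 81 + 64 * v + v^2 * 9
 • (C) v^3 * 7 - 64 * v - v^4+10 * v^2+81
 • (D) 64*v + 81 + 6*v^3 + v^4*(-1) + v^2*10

Adding the polynomials and combining like terms:
(v + v^3*6 - v^4 - 5*v^2 + 0) + (v^2*15 + 81 + v^3 + v*63)
= 10 * v^2 + v * 64 + v^4 * (-1) + 7 * v^3 + 81
A) 10 * v^2 + v * 64 + v^4 * (-1) + 7 * v^3 + 81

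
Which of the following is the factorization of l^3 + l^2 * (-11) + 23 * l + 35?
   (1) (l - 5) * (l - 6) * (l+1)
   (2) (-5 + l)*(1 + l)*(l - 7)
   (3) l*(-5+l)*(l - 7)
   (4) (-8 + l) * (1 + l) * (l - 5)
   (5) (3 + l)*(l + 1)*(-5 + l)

We need to factor l^3 + l^2 * (-11) + 23 * l + 35.
The factored form is (-5 + l)*(1 + l)*(l - 7).
2) (-5 + l)*(1 + l)*(l - 7)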